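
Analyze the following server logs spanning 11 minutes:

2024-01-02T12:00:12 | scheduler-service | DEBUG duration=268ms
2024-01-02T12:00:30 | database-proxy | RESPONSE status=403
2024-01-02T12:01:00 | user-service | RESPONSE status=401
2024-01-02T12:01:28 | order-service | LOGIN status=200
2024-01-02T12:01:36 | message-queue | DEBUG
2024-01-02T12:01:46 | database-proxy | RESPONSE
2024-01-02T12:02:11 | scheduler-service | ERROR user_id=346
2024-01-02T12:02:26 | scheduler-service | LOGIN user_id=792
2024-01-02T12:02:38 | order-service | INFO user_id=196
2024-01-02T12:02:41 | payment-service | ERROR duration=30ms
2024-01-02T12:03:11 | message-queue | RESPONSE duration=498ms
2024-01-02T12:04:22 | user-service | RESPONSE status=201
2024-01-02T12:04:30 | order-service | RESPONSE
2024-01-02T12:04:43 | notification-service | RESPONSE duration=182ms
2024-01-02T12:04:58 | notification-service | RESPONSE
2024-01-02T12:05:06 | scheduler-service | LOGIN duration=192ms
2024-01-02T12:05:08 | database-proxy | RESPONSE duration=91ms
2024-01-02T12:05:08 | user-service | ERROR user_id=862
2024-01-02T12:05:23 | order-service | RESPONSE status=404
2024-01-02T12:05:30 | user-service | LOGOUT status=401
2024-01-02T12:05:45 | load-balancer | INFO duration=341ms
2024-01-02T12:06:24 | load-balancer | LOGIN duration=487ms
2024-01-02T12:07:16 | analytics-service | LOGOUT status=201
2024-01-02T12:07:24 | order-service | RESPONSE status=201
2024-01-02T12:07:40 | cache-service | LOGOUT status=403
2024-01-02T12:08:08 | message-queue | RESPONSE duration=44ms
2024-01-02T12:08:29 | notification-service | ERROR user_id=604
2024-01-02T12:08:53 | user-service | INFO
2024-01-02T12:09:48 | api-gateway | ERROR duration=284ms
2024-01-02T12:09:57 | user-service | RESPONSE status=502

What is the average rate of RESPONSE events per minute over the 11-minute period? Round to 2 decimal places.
1.18

To calculate the rate:

1. Count total RESPONSE events: 13
2. Total time period: 11 minutes
3. Rate = 13 / 11 = 1.18 events per minute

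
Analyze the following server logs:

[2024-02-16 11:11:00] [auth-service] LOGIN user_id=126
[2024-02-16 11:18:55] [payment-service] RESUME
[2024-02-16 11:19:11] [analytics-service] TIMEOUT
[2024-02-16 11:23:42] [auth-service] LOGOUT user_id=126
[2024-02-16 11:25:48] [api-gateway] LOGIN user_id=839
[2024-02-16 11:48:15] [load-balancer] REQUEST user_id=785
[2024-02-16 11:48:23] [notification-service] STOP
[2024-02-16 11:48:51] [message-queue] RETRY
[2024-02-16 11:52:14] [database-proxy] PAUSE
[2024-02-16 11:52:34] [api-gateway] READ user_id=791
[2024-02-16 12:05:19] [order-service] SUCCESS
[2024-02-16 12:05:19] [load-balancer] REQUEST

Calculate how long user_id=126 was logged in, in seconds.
762

To calculate session duration:

1. Find LOGIN event for user_id=126: 2024-02-16 11:11:00
2. Find LOGOUT event for user_id=126: 2024-02-16 11:23:42
3. Session duration: 2024-02-16 11:23:42 - 2024-02-16 11:11:00 = 762 seconds (12 minutes)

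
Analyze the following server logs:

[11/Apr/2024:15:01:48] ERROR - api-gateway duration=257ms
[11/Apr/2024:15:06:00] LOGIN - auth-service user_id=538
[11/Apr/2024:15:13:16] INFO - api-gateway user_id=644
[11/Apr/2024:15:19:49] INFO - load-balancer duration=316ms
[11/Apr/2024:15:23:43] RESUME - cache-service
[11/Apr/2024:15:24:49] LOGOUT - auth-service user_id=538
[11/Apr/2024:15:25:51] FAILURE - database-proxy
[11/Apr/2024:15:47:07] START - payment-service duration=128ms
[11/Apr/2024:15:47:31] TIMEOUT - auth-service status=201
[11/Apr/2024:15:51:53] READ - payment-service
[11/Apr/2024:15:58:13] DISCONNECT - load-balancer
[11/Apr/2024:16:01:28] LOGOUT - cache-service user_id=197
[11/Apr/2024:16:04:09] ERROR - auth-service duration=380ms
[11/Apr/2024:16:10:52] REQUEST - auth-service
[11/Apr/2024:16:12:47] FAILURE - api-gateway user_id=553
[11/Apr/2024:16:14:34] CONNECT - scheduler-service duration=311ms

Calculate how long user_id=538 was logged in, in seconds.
1129

To calculate session duration:

1. Find LOGIN event for user_id=538: 11/Apr/2024:15:06:00
2. Find LOGOUT event for user_id=538: 11/Apr/2024:15:24:49
3. Session duration: 11/Apr/2024:15:24:49 - 11/Apr/2024:15:06:00 = 1129 seconds (18 minutes)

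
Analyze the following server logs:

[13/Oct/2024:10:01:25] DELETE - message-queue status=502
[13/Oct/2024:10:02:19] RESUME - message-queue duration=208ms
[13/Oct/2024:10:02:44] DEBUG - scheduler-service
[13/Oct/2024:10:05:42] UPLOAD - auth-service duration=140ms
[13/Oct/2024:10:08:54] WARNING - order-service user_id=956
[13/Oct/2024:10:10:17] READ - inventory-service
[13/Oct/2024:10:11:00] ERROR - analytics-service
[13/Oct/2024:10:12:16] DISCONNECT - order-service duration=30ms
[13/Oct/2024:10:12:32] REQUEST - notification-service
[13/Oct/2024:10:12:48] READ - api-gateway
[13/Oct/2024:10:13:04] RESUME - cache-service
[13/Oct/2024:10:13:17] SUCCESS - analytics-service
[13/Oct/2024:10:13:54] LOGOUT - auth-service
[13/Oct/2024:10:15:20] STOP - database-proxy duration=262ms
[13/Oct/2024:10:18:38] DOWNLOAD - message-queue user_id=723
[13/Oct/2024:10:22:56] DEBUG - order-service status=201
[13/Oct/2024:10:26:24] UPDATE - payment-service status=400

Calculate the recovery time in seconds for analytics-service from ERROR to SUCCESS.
137

To calculate recovery time:

1. Find ERROR event for analytics-service: 13/Oct/2024:10:11:00
2. Find next SUCCESS event for analytics-service: 13/Oct/2024:10:13:17
3. Recovery time: 13/Oct/2024:10:13:17 - 13/Oct/2024:10:11:00 = 137 seconds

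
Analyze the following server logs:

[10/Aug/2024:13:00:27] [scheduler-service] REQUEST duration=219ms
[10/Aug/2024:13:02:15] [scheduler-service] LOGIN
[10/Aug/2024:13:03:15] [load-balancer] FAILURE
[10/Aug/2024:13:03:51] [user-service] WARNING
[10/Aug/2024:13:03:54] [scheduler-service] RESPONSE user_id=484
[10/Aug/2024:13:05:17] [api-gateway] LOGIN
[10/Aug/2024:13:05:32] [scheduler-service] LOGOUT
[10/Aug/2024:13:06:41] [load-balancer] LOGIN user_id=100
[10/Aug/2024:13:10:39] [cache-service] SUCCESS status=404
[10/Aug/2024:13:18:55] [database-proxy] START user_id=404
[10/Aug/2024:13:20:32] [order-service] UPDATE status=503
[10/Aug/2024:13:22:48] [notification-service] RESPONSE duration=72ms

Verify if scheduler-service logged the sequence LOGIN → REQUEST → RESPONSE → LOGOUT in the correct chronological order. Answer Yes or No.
No

To verify sequence order:

1. Find all events in sequence LOGIN → REQUEST → RESPONSE → LOGOUT for scheduler-service
2. Extract their timestamps
3. Check if timestamps are in ascending order
4. Result: No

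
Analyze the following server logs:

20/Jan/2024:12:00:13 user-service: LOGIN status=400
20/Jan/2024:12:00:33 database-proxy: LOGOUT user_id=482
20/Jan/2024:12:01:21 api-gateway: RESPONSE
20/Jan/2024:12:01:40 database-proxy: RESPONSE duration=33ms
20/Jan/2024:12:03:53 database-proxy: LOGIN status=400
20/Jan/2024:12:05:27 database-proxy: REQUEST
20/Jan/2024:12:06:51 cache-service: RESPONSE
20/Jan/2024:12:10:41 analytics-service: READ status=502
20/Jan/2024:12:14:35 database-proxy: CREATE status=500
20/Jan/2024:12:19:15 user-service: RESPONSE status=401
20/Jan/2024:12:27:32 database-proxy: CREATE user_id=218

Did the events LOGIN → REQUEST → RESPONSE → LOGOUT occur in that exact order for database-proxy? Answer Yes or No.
No

To verify sequence order:

1. Find all events in sequence LOGIN → REQUEST → RESPONSE → LOGOUT for database-proxy
2. Extract their timestamps
3. Check if timestamps are in ascending order
4. Result: No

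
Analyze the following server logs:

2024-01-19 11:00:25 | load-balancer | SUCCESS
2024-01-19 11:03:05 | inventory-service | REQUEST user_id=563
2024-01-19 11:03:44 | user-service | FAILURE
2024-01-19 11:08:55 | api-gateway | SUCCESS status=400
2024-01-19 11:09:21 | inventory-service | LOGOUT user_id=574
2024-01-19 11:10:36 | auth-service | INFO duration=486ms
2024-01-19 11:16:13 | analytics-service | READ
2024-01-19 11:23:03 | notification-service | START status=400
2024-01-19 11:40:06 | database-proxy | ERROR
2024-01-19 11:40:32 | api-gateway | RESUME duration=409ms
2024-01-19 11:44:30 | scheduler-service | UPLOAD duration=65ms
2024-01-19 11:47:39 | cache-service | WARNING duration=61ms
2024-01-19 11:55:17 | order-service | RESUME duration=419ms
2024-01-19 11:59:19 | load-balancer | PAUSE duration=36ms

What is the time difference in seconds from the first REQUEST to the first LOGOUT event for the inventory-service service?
376

To find the time between events:

1. Locate the first REQUEST event for inventory-service: 2024-01-19 11:03:05
2. Locate the first LOGOUT event for inventory-service: 2024-01-19 11:09:21
3. Calculate the difference: 2024-01-19 11:09:21 - 2024-01-19 11:03:05 = 376 seconds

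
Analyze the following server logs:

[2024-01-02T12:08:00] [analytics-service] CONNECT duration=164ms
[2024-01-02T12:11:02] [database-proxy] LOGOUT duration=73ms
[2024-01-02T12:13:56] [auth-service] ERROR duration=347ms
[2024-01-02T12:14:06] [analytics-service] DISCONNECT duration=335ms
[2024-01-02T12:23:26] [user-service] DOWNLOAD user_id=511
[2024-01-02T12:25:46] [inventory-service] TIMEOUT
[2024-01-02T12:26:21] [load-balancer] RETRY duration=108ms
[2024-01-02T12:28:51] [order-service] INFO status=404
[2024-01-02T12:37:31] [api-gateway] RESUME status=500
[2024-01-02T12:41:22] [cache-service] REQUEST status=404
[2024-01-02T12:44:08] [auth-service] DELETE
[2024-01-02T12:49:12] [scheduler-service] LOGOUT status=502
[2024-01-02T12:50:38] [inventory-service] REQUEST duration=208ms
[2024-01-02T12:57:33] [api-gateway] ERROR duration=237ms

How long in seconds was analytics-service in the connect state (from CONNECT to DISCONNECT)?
366

To calculate state duration:

1. Find CONNECT event for analytics-service: 2024-01-02T12:08:00
2. Find DISCONNECT event for analytics-service: 2024-01-02T12:14:06
3. Calculate duration: 2024-01-02T12:14:06 - 2024-01-02T12:08:00 = 366 seconds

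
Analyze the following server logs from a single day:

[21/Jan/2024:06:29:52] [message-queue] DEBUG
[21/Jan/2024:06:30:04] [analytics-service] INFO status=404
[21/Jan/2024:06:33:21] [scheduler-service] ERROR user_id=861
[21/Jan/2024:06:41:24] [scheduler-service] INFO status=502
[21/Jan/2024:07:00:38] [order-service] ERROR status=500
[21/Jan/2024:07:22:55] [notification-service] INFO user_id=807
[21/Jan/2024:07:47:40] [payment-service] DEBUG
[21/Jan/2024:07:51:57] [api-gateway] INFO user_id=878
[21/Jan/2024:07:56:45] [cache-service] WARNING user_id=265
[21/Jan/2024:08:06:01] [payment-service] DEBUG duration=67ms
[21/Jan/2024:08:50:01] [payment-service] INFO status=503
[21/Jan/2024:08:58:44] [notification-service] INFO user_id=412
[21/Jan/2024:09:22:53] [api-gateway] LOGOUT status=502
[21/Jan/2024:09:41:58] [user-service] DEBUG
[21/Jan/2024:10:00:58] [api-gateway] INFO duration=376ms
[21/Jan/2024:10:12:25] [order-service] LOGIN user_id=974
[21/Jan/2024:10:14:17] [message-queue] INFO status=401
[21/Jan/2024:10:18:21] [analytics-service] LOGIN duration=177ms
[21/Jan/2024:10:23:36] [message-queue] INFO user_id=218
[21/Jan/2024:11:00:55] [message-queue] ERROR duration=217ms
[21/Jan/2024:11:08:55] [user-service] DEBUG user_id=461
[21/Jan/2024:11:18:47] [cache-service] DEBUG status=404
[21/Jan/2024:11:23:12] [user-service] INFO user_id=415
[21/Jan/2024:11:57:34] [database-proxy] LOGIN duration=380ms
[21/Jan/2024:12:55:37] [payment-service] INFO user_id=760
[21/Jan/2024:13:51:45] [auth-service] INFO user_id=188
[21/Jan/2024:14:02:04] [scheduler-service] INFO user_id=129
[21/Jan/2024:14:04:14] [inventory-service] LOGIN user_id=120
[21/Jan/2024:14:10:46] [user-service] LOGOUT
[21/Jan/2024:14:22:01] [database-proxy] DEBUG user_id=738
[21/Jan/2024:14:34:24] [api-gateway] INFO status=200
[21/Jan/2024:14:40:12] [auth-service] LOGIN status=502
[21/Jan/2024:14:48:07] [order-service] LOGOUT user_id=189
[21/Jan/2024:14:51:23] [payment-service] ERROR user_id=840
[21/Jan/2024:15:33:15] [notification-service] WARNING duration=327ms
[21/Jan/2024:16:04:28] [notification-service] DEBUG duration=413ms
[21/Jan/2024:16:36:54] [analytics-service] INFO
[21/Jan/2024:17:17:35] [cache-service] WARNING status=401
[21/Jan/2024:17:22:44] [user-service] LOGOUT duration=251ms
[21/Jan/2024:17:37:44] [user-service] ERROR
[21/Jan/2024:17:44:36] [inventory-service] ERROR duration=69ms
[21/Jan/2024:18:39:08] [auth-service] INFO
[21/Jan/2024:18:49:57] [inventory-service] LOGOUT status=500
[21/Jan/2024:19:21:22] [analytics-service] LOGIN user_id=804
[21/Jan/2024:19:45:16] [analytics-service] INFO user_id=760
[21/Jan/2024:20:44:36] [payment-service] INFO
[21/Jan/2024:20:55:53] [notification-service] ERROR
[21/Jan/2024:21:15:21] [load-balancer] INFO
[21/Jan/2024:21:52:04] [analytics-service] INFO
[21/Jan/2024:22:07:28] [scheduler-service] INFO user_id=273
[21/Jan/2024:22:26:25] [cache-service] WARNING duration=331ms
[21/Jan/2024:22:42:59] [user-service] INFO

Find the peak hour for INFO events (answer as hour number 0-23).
10

To find the peak hour:

1. Group all INFO events by hour
2. Count events in each hour
3. Find hour with maximum count
4. Peak hour: 10 (with 3 events)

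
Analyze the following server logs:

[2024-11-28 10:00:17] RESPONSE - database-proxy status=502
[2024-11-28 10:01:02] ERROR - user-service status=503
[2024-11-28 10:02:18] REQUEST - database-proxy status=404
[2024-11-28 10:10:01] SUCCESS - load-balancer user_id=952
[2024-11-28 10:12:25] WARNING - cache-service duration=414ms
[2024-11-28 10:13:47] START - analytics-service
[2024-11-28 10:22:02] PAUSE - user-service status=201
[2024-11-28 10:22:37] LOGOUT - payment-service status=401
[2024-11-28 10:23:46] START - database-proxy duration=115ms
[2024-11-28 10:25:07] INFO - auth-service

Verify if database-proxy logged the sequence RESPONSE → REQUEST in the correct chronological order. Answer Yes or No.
Yes

To verify sequence order:

1. Find all events in sequence RESPONSE → REQUEST for database-proxy
2. Extract their timestamps
3. Check if timestamps are in ascending order
4. Result: Yes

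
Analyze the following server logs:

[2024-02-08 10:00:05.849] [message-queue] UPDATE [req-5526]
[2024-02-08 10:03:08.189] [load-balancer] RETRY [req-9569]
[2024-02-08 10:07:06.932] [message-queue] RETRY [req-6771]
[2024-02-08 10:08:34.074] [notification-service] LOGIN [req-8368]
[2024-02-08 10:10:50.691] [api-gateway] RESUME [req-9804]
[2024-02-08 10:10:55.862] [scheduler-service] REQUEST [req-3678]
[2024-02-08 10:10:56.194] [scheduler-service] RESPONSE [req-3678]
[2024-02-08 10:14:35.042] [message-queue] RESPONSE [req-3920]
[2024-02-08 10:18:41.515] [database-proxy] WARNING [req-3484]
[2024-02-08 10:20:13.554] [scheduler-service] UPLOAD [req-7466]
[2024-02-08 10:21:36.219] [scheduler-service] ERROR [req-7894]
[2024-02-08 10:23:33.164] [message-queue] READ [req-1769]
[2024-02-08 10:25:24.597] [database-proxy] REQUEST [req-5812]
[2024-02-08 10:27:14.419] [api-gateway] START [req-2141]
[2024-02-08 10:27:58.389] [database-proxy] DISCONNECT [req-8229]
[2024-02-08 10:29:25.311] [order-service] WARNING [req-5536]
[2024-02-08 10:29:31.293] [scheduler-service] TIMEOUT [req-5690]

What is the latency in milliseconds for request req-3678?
332

To calculate latency:

1. Find REQUEST with id req-3678: 2024-02-08 10:10:55.862
2. Find RESPONSE with id req-3678: 2024-02-08 10:10:56.194
3. Latency: 2024-02-08 10:10:56.194 - 2024-02-08 10:10:55.862 = 332ms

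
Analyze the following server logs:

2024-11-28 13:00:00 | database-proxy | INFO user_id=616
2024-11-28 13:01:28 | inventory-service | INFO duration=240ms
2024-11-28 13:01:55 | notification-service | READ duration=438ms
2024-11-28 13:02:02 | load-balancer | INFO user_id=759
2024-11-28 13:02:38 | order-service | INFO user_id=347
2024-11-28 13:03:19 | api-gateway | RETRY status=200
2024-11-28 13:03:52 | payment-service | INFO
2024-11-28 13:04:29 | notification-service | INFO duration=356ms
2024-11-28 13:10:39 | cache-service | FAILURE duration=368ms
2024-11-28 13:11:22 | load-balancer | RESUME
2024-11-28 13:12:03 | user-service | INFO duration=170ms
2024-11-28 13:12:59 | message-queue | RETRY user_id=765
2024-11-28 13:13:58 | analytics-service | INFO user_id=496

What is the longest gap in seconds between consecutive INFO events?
454

To find the longest gap:

1. Extract all INFO events in chronological order
2. Calculate time differences between consecutive events
3. Find the maximum difference
4. Longest gap: 454 seconds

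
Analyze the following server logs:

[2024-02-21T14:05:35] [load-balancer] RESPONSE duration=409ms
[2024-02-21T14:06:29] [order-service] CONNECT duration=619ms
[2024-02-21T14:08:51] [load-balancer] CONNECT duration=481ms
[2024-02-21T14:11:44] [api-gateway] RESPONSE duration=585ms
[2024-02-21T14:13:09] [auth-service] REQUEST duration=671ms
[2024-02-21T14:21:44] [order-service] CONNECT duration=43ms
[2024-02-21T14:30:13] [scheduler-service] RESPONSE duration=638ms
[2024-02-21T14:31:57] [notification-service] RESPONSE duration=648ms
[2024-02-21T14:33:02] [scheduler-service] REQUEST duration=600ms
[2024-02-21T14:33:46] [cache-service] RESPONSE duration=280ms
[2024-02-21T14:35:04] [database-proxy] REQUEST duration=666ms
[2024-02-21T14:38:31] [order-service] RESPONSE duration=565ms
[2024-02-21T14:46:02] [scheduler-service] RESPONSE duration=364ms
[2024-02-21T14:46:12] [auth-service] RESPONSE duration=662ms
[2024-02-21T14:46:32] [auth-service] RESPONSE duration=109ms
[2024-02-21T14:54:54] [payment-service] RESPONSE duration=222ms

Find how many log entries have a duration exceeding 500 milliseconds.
9

To count timeouts:

1. Threshold: 500ms
2. Extract duration from each log entry
3. Count entries where duration > 500
4. Timeout count: 9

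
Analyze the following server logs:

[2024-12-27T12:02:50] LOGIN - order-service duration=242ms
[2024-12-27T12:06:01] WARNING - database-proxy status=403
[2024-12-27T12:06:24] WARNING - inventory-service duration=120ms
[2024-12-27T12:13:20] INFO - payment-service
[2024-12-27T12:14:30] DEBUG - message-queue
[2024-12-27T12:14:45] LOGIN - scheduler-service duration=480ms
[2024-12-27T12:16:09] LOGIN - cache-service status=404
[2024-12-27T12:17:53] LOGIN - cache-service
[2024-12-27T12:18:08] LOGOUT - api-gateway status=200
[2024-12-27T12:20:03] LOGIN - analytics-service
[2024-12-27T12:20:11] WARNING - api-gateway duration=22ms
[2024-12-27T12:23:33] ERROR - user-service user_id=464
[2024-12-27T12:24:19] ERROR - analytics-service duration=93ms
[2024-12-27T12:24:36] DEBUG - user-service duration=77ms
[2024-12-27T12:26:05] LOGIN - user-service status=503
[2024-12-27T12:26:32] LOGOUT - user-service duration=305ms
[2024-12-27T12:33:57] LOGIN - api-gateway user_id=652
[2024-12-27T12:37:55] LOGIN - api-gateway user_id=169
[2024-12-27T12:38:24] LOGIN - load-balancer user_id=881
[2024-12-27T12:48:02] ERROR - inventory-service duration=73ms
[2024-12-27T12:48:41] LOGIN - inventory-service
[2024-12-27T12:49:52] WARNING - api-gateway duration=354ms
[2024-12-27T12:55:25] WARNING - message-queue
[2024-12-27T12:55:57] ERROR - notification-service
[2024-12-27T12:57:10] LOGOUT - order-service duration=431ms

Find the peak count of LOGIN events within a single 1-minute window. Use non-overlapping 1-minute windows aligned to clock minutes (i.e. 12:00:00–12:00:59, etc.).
1

To find the burst window:

1. Divide the log period into non-overlapping 1-minute windows starting at 12:00
2. Count LOGIN events in each window
3. Find the window with maximum count
4. Maximum events in a window: 1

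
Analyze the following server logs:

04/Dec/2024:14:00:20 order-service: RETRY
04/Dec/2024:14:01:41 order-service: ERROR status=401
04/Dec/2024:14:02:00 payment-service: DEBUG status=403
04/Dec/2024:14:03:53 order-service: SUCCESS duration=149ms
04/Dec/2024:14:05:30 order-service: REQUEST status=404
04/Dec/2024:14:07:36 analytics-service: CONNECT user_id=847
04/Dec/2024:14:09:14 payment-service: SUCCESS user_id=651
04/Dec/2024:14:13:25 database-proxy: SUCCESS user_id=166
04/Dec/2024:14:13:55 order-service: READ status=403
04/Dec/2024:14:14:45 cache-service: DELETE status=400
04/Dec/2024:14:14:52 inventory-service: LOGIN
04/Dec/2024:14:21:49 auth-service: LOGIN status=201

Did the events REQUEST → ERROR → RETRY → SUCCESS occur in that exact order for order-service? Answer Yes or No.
No

To verify sequence order:

1. Find all events in sequence REQUEST → ERROR → RETRY → SUCCESS for order-service
2. Extract their timestamps
3. Check if timestamps are in ascending order
4. Result: No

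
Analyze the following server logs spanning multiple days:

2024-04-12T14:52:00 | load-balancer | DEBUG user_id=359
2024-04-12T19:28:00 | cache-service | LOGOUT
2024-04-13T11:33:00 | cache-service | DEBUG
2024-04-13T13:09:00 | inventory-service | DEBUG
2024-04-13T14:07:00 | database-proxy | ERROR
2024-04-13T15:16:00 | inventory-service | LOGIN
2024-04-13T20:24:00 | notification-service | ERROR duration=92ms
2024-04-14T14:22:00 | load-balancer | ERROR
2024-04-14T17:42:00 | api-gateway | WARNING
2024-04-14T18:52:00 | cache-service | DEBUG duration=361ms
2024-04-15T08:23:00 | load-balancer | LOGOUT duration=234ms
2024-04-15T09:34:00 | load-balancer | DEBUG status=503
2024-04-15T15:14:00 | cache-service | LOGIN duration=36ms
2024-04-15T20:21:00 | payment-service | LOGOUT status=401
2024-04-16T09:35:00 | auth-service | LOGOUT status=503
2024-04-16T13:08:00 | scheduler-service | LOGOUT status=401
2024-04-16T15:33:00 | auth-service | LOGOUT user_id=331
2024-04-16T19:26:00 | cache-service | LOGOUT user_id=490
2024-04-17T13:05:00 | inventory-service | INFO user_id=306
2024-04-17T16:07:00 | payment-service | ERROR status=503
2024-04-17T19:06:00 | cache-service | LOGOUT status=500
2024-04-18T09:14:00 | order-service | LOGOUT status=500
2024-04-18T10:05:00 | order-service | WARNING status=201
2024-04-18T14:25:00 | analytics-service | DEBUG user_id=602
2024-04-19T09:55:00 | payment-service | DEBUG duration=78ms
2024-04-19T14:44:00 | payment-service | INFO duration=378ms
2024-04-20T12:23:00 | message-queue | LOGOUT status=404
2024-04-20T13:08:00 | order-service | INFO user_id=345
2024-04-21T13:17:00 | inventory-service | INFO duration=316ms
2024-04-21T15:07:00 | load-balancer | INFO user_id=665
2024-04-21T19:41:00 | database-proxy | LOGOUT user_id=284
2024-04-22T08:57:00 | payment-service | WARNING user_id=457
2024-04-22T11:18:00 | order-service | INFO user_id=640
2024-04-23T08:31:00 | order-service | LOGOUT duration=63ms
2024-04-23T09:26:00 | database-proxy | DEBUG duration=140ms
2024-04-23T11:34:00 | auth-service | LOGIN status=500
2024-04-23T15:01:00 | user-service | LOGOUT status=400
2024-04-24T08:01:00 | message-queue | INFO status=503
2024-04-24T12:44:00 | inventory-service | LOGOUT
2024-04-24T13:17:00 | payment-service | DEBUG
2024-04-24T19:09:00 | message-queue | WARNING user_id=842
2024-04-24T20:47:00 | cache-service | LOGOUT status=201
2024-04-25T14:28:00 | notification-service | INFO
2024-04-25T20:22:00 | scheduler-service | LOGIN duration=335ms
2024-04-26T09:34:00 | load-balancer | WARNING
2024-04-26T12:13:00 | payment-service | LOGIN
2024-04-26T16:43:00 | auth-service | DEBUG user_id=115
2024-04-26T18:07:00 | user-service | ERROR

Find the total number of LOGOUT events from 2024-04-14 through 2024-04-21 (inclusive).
10

To filter by date range:

1. Date range: 2024-04-14 through 2024-04-21, both dates inclusive
2. Filter for LOGOUT events whose date falls in this range
3. Count matching events: 10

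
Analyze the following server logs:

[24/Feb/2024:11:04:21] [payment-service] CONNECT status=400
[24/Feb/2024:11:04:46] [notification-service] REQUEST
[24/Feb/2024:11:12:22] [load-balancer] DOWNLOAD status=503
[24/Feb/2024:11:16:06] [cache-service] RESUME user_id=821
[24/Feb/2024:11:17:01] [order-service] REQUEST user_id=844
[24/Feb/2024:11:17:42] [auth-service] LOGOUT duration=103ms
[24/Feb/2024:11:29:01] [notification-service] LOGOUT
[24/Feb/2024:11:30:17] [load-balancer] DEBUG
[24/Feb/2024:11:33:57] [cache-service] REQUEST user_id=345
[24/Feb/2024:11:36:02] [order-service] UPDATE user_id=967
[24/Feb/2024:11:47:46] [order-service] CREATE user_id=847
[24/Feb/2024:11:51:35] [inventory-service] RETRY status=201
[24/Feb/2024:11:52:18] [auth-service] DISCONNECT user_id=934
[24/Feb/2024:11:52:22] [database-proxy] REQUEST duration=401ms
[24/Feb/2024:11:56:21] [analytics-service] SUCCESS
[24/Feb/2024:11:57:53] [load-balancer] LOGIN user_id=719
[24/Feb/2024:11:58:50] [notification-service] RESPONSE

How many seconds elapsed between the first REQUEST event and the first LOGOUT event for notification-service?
1455

To find the time between events:

1. Locate the first REQUEST event for notification-service: 24/Feb/2024:11:04:46
2. Locate the first LOGOUT event for notification-service: 24/Feb/2024:11:29:01
3. Calculate the difference: 24/Feb/2024:11:29:01 - 24/Feb/2024:11:04:46 = 1455 seconds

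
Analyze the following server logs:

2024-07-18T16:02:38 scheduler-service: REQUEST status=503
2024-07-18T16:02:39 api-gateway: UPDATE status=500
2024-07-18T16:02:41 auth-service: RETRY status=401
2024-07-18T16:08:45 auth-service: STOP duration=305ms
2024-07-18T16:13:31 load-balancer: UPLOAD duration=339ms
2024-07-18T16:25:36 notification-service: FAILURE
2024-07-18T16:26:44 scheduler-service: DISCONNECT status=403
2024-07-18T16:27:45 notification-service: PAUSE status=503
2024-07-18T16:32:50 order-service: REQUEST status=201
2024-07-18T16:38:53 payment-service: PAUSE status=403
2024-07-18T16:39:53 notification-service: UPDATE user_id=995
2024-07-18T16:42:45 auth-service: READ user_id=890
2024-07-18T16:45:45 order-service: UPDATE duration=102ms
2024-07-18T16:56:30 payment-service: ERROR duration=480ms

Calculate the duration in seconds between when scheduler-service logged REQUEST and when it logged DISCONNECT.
1446

To find the time between events:

1. Locate the first REQUEST event for scheduler-service: 2024-07-18T16:02:38
2. Locate the first DISCONNECT event for scheduler-service: 2024-07-18T16:26:44
3. Calculate the difference: 2024-07-18T16:26:44 - 2024-07-18T16:02:38 = 1446 seconds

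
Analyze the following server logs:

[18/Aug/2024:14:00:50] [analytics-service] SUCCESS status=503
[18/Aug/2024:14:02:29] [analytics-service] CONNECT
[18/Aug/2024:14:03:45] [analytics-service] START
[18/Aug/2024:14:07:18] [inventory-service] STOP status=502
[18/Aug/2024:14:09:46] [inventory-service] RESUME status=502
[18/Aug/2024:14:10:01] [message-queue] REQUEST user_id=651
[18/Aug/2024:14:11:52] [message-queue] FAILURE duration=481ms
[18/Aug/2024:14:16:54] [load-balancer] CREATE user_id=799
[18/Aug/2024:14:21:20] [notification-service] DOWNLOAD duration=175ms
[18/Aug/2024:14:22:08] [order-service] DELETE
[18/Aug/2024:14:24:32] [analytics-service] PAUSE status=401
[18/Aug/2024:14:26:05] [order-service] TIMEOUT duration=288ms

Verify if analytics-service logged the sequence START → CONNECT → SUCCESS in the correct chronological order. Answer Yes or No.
No

To verify sequence order:

1. Find all events in sequence START → CONNECT → SUCCESS for analytics-service
2. Extract their timestamps
3. Check if timestamps are in ascending order
4. Result: No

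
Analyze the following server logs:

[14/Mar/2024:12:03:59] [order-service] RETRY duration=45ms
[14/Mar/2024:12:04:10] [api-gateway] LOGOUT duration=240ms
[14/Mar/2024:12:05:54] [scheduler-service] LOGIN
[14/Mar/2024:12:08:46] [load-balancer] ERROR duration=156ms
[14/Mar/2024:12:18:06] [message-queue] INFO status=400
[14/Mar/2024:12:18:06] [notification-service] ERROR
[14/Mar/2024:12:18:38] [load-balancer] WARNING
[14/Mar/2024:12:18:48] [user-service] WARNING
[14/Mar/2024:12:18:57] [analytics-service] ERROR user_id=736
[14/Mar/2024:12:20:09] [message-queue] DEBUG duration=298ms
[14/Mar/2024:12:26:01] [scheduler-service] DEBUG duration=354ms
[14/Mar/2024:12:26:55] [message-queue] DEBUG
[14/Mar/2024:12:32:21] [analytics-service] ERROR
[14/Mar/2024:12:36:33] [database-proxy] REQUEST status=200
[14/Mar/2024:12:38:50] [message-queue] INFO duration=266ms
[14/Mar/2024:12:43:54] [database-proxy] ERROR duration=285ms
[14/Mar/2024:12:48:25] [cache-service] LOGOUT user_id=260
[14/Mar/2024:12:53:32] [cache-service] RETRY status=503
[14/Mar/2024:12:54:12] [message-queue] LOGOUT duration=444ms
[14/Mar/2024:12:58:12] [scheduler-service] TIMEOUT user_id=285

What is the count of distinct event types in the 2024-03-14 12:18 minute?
3

To count unique event types:

1. Filter events in the minute starting at 2024-03-14 12:18
2. Extract event types from matching entries
3. Count unique types: 3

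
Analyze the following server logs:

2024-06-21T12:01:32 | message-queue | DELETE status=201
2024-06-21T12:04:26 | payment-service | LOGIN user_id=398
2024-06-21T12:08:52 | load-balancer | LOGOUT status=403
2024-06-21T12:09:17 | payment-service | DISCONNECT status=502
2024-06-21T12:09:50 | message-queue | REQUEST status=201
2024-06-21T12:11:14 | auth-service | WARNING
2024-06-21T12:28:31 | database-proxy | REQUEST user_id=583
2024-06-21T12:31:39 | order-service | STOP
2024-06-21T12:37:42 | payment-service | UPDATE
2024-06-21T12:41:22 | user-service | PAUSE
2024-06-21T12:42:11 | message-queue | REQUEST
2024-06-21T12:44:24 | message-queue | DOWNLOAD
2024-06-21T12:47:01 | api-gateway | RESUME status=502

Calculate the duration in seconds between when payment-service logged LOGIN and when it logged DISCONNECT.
291

To find the time between events:

1. Locate the first LOGIN event for payment-service: 2024-06-21T12:04:26
2. Locate the first DISCONNECT event for payment-service: 2024-06-21T12:09:17
3. Calculate the difference: 2024-06-21T12:09:17 - 2024-06-21T12:04:26 = 291 seconds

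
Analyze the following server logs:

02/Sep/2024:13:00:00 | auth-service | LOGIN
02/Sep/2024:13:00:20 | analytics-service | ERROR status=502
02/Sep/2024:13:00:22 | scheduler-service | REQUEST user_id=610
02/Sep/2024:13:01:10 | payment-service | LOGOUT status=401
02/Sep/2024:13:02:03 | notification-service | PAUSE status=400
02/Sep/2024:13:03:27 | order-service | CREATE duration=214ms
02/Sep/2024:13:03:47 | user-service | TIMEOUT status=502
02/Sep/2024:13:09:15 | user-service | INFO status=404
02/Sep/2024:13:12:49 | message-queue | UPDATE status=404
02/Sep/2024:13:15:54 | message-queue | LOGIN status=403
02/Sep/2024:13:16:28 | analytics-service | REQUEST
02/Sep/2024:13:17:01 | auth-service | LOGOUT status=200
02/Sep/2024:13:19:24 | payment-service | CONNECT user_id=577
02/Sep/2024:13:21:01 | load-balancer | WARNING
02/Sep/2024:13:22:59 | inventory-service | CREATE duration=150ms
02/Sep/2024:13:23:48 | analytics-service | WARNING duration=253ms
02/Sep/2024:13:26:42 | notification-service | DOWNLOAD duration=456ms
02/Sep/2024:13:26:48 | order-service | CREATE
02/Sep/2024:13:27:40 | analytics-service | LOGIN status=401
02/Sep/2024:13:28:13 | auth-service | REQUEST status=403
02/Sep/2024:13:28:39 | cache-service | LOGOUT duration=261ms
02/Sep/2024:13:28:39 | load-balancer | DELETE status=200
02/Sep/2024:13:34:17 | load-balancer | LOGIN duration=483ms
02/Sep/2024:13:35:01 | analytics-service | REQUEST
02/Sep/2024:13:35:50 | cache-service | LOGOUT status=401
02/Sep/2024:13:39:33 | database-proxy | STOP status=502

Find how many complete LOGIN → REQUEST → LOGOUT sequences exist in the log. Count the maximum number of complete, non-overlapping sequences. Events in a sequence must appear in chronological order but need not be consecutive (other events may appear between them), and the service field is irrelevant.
4

To count sequences:

1. Look for pattern: LOGIN → REQUEST → LOGOUT
2. Greedily scan the log in chronological order, matching each sequence element in turn (ignoring service)
3. Each time the full pattern completes, increment the count and restart matching from the next event
4. Complete non-overlapping sequences found: 4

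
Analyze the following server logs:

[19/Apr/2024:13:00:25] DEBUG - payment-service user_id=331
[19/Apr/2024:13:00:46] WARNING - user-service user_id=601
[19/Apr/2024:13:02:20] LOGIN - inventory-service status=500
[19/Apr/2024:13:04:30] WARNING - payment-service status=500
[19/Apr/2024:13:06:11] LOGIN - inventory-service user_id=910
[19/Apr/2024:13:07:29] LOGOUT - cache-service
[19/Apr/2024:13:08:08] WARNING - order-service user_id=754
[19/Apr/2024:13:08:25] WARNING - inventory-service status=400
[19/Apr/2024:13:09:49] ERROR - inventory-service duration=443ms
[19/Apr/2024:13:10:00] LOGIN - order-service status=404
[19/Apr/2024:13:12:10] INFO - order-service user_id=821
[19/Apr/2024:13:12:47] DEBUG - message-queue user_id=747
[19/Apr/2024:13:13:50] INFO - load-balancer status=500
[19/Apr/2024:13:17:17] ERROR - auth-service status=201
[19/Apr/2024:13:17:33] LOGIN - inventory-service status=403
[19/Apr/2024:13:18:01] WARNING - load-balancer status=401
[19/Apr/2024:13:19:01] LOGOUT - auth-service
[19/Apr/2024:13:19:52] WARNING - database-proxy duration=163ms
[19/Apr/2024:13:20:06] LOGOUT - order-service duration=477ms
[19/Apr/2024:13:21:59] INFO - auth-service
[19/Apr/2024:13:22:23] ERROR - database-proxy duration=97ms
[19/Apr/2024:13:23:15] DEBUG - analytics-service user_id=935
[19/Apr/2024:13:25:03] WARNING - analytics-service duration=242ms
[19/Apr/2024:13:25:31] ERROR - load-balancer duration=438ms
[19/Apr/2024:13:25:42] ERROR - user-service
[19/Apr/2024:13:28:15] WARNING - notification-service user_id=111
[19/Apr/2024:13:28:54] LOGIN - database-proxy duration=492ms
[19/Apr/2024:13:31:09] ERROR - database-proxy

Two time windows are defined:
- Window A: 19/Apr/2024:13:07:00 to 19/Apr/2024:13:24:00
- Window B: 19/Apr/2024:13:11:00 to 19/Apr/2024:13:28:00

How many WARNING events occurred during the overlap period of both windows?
2

To find overlap events:

1. Window A: 19/Apr/2024:13:07:00 to 19/Apr/2024:13:24:00
2. Window B: 19/Apr/2024:13:11:00 to 19/Apr/2024:13:28:00
3. Overlap period: 19/Apr/2024:13:11:00 to 19/Apr/2024:13:24:00
4. Count WARNING events in overlap: 2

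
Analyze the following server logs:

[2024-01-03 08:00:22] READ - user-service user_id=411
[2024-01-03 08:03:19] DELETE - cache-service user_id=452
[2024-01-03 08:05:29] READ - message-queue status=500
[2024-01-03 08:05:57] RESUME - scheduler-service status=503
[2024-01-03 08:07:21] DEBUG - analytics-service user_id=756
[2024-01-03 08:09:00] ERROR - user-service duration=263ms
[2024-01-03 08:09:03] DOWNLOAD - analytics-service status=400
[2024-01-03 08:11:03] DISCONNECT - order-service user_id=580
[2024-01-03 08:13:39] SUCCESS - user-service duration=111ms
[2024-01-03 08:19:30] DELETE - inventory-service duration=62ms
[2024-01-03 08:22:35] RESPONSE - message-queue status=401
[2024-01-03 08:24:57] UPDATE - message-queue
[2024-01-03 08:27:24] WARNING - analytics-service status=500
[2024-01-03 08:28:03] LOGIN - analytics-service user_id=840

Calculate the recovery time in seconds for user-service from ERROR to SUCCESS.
279

To calculate recovery time:

1. Find ERROR event for user-service: 2024-01-03 08:09:00
2. Find next SUCCESS event for user-service: 2024-01-03 08:13:39
3. Recovery time: 2024-01-03 08:13:39 - 2024-01-03 08:09:00 = 279 seconds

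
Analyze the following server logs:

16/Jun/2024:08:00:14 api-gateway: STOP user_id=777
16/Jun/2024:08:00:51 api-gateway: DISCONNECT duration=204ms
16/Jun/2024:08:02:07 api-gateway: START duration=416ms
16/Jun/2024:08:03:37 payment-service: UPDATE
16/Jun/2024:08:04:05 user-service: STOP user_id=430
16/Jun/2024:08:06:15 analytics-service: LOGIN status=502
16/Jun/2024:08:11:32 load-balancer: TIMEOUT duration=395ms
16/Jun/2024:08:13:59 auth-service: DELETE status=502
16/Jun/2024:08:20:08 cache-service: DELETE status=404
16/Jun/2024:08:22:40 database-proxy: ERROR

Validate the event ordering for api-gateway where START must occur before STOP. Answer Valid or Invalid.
Invalid

To validate ordering:

1. Required order: START → STOP
2. Rule: START must occur before STOP
3. Check actual order of events for api-gateway
4. Result: Invalid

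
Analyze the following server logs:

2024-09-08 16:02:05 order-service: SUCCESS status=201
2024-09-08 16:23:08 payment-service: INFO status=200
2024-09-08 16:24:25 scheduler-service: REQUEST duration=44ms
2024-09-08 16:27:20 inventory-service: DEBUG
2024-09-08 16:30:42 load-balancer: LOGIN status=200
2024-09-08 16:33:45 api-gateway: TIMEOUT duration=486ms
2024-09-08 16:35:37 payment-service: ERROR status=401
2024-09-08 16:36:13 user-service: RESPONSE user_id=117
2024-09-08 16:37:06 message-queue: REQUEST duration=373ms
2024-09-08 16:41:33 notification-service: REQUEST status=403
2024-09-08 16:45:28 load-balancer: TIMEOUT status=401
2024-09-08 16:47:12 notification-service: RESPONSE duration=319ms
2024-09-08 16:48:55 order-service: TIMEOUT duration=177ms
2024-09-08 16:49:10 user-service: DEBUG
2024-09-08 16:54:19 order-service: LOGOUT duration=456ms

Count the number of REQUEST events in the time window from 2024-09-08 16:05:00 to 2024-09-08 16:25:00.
1

To count events in the time window:

1. Window boundaries: 2024-09-08 16:05:00 to 2024-09-08 16:25:00
2. Filter for REQUEST events within this window
3. Count matching events: 1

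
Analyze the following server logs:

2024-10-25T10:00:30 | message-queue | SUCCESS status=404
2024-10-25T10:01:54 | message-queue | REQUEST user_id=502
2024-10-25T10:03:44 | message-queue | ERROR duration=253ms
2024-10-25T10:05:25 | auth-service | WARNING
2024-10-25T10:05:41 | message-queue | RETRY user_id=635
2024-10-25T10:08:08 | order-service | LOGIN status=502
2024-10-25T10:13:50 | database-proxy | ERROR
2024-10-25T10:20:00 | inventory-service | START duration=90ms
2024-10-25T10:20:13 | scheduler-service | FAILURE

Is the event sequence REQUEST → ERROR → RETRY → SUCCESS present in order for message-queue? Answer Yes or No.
No

To verify sequence order:

1. Find all events in sequence REQUEST → ERROR → RETRY → SUCCESS for message-queue
2. Extract their timestamps
3. Check if timestamps are in ascending order
4. Result: No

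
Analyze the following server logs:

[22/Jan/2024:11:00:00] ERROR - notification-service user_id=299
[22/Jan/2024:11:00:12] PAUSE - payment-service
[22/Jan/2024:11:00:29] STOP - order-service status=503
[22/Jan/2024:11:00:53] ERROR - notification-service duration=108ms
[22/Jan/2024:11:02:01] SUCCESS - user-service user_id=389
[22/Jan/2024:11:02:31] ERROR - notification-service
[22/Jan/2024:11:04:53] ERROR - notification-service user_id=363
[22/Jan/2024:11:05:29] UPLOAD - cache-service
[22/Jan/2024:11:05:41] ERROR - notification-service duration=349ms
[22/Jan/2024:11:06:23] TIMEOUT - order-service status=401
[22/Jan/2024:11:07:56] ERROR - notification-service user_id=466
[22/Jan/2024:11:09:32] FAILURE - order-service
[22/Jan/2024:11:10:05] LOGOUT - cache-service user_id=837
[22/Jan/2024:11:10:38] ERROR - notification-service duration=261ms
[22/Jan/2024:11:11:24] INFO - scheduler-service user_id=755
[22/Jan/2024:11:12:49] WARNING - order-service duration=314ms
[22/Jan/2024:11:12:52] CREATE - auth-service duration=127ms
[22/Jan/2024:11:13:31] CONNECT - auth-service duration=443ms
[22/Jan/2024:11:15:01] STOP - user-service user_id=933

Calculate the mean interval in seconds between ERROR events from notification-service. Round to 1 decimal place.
106.3

To calculate average interval:

1. Find all ERROR events for notification-service in order
2. Calculate time gaps between consecutive events
3. Compute mean of gaps: 638 / 6 = 106.3 seconds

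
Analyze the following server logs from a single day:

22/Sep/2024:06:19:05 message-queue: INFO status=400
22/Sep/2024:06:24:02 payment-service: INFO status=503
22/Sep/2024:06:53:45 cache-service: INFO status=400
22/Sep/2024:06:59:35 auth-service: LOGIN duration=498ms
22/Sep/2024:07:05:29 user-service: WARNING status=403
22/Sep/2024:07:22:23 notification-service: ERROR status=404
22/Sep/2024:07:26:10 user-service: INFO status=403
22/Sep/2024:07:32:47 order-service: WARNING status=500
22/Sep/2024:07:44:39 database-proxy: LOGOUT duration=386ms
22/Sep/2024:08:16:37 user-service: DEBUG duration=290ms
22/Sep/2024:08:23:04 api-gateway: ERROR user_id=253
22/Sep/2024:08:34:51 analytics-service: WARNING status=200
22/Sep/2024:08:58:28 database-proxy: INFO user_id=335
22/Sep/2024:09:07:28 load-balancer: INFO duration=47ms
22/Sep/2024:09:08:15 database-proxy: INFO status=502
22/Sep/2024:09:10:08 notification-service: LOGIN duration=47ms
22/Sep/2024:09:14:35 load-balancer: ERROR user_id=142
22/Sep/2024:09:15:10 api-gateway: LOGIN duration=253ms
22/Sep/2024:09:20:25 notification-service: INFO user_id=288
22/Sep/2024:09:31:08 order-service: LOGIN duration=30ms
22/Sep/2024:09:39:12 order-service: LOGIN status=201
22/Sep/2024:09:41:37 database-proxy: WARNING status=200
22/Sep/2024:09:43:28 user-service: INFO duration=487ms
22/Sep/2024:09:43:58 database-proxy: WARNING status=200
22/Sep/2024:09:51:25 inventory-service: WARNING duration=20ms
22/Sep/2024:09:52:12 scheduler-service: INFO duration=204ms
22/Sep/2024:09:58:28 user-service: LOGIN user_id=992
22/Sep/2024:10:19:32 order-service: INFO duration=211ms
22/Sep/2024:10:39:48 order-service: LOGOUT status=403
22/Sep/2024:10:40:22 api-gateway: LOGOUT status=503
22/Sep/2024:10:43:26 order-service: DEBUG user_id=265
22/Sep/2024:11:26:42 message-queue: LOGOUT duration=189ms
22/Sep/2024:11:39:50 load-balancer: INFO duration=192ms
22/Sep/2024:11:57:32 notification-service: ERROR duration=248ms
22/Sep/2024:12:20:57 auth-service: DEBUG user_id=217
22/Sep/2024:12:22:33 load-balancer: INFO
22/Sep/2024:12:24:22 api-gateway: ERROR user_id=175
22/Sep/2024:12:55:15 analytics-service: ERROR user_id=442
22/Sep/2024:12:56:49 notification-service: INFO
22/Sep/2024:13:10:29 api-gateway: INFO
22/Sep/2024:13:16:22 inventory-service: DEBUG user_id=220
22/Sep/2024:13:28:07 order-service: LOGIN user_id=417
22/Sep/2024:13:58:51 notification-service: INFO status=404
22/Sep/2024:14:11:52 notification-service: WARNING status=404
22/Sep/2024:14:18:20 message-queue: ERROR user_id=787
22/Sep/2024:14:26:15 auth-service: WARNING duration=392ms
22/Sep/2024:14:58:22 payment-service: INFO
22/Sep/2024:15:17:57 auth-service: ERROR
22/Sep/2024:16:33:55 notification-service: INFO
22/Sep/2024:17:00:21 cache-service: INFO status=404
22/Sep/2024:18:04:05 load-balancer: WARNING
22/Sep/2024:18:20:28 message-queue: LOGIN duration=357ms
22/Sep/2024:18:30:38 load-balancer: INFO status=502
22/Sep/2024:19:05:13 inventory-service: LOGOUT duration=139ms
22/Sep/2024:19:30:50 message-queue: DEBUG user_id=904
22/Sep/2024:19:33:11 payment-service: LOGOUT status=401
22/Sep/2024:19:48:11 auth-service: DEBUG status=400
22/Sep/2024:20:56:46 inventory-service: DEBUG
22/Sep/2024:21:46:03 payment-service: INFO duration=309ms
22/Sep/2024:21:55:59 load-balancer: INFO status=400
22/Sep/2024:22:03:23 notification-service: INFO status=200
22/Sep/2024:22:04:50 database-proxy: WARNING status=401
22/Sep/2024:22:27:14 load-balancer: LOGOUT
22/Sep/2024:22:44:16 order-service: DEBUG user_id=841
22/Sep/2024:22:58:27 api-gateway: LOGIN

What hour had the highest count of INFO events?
9

To find the peak hour:

1. Group all INFO events by hour
2. Count events in each hour
3. Find hour with maximum count
4. Peak hour: 9 (with 5 events)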